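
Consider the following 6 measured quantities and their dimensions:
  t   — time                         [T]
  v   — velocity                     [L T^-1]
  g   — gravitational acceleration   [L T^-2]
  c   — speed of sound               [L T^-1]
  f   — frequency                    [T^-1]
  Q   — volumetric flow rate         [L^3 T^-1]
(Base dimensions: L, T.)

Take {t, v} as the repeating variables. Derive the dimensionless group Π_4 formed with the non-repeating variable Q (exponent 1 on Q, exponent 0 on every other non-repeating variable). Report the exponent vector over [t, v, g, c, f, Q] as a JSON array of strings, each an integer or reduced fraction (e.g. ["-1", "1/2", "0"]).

["-2", "-3", "0", "0", "0", "1"]

Write exponents as rows L,T / cols t,v,g,c,f,Q:
  L: [ 0  1  1  1  0  3]
  T: [ 1 -1 -2 -1 -1 -1]
Row reduction gives pivot columns t,v; rank = 2
Repeat: t,v; free: g,c,f,Q
RREF:
  r0: [   1    0   -1    0   -1    2]
  r1: [   0    1    1    1    0    3]
Fix exponent of Q at 1, g at 0, c at 0, f at 0; solve each RREF row for its pivot's exponent:
  r0: exp(t) + (2)·1 = 0 ⇒ exp(t) = -2
  r1: exp(v) + (3)·1 = 0 ⇒ exp(v) = -3
Π_4 = t^-2 · v^-3 · Q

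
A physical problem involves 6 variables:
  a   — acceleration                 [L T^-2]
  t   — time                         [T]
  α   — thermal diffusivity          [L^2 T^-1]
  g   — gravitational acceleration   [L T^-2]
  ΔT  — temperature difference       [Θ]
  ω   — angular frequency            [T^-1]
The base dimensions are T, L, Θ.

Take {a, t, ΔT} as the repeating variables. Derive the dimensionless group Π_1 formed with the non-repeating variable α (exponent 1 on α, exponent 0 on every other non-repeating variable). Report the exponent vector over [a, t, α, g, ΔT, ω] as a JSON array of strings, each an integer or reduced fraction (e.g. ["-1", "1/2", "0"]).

Write exponents as rows T,L,Θ / cols a,t,α,g,ΔT,ω:
  T: [-2  1 -1 -2  0 -1]
  L: [ 1  0  2  1  0  0]
  Θ: [ 0  0  0  0  1  0]
Row reduction gives pivot columns a,t,ΔT; rank = 3
Repeat: a,t,ΔT; free: α,g,ω
RREF:
  r0: [   1    0    2    1    0    0]
  r1: [   0    1    3    0    0   -1]
  r2: [   0    0    0    0    1    0]
Fix exponent of α at 1, g at 0, ω at 0; solve each RREF row for its pivot's exponent:
  r0: exp(a) + (2)·1 = 0 ⇒ exp(a) = -2
  r1: exp(t) + (3)·1 = 0 ⇒ exp(t) = -3
  r2: exp(ΔT) + (0)·1 = 0 ⇒ exp(ΔT) = 0
Π_1 = a^-2 · t^-3 · α

["-2", "-3", "1", "0", "0", "0"]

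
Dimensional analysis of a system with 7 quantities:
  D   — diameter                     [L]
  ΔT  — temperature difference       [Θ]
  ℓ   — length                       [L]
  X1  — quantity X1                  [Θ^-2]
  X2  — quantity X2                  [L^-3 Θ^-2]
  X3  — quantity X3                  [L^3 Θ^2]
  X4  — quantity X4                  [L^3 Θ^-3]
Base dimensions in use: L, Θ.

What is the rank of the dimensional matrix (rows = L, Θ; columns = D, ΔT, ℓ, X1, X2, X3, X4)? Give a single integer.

Exponent matrix [L,Θ] × [D,ΔT,ℓ,X1,X2,X3,X4]:
  L: [ 1  0  1  0 -3  3  3]
  Θ: [ 0  1  0 -2 -2  2 -3]
Row reduction gives pivot columns D,ΔT; rank = 2

2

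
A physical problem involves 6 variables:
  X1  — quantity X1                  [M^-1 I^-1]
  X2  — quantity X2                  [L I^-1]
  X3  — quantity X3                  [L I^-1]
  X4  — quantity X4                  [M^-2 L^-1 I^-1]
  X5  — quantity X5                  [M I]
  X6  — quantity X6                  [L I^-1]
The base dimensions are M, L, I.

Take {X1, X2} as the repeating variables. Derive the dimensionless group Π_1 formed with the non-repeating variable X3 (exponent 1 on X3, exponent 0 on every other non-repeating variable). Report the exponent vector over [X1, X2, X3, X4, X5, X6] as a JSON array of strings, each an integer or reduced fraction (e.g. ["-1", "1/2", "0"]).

["0", "-1", "1", "0", "0", "0"]

Write exponents as rows M,L,I / cols X1,X2,X3,X4,X5,X6:
  M: [-1  0  0 -2  1  0]
  L: [ 0  1  1 -1  0  1]
  I: [-1 -1 -1 -1  1 -1]
RREF → pivots at {X1,X2} ⇒ r = 2
Repeat: X1,X2; free: X3,X4,X5,X6
RREF:
  r0: [   1    0    0    2   -1    0]
  r1: [   0    1    1   -1    0    1]
  r2: [   0    0    0    0    0    0]
Fix exponent of X3 at 1, X4 at 0, X5 at 0, X6 at 0; solve each RREF row for its pivot's exponent:
  r0: exp(X1) + (0)·1 = 0 ⇒ exp(X1) = 0
  r1: exp(X2) + (1)·1 = 0 ⇒ exp(X2) = -1
Π_1 = X2^-1 · X3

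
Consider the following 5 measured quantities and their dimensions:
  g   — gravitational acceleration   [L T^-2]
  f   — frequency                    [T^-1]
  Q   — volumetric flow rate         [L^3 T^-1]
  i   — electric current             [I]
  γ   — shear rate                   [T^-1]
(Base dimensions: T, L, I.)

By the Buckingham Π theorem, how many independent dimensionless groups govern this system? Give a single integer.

2

Dimensional matrix (T×L×I by g×f×Q×i×γ):
  T: [-2 -1 -1  0 -1]
  L: [ 1  0  3  0  0]
  I: [ 0  0  0  1  0]
Echelon form has 3 nonzero rows (pivots: g,f,i)
5 vars − rank 3 = 2 Π groups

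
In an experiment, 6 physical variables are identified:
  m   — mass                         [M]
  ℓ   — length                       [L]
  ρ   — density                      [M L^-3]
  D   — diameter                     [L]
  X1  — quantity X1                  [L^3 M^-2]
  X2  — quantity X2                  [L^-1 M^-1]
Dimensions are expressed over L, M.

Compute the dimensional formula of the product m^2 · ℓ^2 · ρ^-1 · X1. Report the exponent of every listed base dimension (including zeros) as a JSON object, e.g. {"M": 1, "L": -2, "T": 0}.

Dimensional matrix (L×M by m×ℓ×ρ×D×X1×X2):
  L: [ 0  1 -3  1  3 -1]
  M: [ 1  0  1  0 -2 -1]
  [L]: (2)·0+(2)·1+(-1)·-3+(1)·3 = 8
  [M]: (2)·1+(2)·0+(-1)·1+(1)·-2 = -1
⇒ L^8 M^-1

{"L": 8, "M": -1}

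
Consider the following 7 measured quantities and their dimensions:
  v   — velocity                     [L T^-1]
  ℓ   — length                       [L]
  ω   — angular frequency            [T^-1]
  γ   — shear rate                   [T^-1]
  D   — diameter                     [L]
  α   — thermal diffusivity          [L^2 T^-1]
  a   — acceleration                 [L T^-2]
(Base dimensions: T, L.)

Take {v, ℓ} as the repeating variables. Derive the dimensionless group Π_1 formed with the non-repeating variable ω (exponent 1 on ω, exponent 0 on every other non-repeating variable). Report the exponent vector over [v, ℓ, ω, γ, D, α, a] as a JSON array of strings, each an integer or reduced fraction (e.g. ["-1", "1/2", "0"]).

["-1", "1", "1", "0", "0", "0", "0"]

Write exponents as rows T,L / cols v,ℓ,ω,γ,D,α,a:
  T: [-1  0 -1 -1  0 -1 -2]
  L: [ 1  1  0  0  1  2  1]
Row reduction gives pivot columns v,ℓ; rank = 2
Repeat: v,ℓ; free: ω,γ,D,α,a
RREF:
  r0: [   1    0    1    1    0    1    2]
  r1: [   0    1   -1   -1    1    1   -1]
Fix exponent of ω at 1, γ at 0, D at 0, α at 0, a at 0; solve each RREF row for its pivot's exponent:
  r0: exp(v) + (1)·1 = 0 ⇒ exp(v) = -1
  r1: exp(ℓ) + (-1)·1 = 0 ⇒ exp(ℓ) = 1
Π_1 = v^-1 · ℓ · ω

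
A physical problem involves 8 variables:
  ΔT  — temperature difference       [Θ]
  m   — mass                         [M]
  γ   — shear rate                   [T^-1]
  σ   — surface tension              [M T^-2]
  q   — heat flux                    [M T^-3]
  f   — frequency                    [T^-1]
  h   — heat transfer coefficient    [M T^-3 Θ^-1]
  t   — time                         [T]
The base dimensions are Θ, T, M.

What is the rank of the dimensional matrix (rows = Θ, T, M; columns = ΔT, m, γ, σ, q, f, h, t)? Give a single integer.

Exponent matrix [Θ,T,M] × [ΔT,m,γ,σ,q,f,h,t]:
  Θ: [ 1  0  0  0  0  0 -1  0]
  T: [ 0  0 -1 -2 -3 -1 -3  1]
  M: [ 0  1  0  1  1  0  1  0]
RREF → pivots at {ΔT,m,γ} ⇒ r = 3

3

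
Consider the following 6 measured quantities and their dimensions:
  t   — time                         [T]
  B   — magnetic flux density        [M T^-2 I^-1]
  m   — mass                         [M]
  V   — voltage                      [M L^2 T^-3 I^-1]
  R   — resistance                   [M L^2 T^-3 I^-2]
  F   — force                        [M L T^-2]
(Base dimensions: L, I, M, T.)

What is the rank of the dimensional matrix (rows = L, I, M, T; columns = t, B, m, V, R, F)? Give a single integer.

4

Write exponents as rows L,I,M,T / cols t,B,m,V,R,F:
  L: [ 0  0  0  2  2  1]
  I: [ 0 -1  0 -1 -2  0]
  M: [ 0  1  1  1  1  1]
  T: [ 1 -2  0 -3 -3 -2]
Row reduction gives pivot columns t,B,m,V; rank = 4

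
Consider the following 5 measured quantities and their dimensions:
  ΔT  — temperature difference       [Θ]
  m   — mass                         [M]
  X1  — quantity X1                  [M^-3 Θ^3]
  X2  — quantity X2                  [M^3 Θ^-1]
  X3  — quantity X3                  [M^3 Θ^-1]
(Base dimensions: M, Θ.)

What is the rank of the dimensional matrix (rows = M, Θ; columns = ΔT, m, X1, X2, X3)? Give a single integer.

Dimensional matrix (M×Θ by ΔT×m×X1×X2×X3):
  M: [ 0  1 -3  3  3]
  Θ: [ 1  0  3 -1 -1]
RREF → pivots at {ΔT,m} ⇒ r = 2

2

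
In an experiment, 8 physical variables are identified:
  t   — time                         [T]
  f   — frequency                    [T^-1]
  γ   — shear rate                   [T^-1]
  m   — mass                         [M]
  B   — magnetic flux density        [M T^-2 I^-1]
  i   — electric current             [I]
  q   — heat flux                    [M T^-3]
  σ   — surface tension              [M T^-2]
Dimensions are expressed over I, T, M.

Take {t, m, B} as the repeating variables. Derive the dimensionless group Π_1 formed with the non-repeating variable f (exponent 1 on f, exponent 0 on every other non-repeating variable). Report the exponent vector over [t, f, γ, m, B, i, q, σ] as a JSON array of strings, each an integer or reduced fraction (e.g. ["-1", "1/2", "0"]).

["1", "1", "0", "0", "0", "0", "0", "0"]

Dimensional matrix (I×T×M by t×f×γ×m×B×i×q×σ):
  I: [ 0  0  0  0 -1  1  0  0]
  T: [ 1 -1 -1  0 -2  0 -3 -2]
  M: [ 0  0  0  1  1  0  1  1]
Echelon form has 3 nonzero rows (pivots: t,m,B)
Repeat: t,m,B; free: f,γ,i,q,σ
RREF:
  r0: [   1   -1   -1    0    0   -2   -3   -2]
  r1: [   0    0    0    1    0    1    1    1]
  r2: [   0    0    0    0    1   -1    0    0]
Fix exponent of f at 1, γ at 0, i at 0, q at 0, σ at 0; solve each RREF row for its pivot's exponent:
  r0: exp(t) + (-1)·1 = 0 ⇒ exp(t) = 1
  r1: exp(m) + (0)·1 = 0 ⇒ exp(m) = 0
  r2: exp(B) + (0)·1 = 0 ⇒ exp(B) = 0
Π_1 = t · f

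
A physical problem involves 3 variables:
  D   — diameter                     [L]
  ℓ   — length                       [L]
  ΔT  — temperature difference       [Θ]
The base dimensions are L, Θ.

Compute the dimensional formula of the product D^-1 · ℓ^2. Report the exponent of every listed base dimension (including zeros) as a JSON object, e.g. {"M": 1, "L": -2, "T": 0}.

Write exponents as rows L,Θ / cols D,ℓ,ΔT:
  L: [ 1  1  0]
  Θ: [ 0  0  1]
  [L]: (-1)·1+(2)·1 = 1
  [Θ]: (-1)·0+(2)·0 = 0
⇒ L

{"L": 1, "Θ": 0}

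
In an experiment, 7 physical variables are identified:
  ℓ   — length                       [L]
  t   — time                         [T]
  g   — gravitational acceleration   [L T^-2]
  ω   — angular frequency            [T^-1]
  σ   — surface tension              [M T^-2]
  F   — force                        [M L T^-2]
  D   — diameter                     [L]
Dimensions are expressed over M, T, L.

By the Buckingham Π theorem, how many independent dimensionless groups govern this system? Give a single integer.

4

Dimensional matrix (M×T×L by ℓ×t×g×ω×σ×F×D):
  M: [ 0  0  0  0  1  1  0]
  T: [ 0  1 -2 -1 -2 -2  0]
  L: [ 1  0  1  0  0  1  1]
Echelon form has 3 nonzero rows (pivots: ℓ,t,σ)
Π count = n − r = 7 − 3 = 4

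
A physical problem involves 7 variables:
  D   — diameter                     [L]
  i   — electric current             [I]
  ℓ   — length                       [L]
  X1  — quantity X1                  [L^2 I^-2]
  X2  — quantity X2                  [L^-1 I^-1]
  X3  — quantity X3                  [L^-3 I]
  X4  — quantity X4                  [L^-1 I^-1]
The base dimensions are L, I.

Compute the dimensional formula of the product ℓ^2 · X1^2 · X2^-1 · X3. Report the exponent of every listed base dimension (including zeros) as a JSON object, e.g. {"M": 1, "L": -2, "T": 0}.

{"L": 4, "I": -2}

Exponent matrix [L,I] × [D,i,ℓ,X1,X2,X3,X4]:
  L: [ 1  0  1  2 -1 -3 -1]
  I: [ 0  1  0 -2 -1  1 -1]
  [L]: (2)·1+(2)·2+(-1)·-1+(1)·-3 = 4
  [I]: (2)·0+(2)·-2+(-1)·-1+(1)·1 = -2
⇒ L^4 I^-2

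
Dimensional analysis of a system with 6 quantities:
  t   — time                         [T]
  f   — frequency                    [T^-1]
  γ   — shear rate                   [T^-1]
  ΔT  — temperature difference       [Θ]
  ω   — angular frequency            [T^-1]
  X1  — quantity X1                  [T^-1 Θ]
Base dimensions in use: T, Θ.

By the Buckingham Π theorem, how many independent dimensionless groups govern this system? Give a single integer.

4

Dimensional matrix (T×Θ by t×f×γ×ΔT×ω×X1):
  T: [ 1 -1 -1  0 -1 -1]
  Θ: [ 0  0  0  1  0  1]
Echelon form has 2 nonzero rows (pivots: t,ΔT)
6 vars − rank 2 = 4 Π groups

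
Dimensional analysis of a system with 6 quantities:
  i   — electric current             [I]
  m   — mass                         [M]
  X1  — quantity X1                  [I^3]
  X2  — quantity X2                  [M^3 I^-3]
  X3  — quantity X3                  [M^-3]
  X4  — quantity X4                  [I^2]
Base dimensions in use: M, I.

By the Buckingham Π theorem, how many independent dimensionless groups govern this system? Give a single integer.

Write exponents as rows M,I / cols i,m,X1,X2,X3,X4:
  M: [ 0  1  0  3 -3  0]
  I: [ 1  0  3 -3  0  2]
Row reduction gives pivot columns i,m; rank = 2
Π count = n − r = 6 − 2 = 4

4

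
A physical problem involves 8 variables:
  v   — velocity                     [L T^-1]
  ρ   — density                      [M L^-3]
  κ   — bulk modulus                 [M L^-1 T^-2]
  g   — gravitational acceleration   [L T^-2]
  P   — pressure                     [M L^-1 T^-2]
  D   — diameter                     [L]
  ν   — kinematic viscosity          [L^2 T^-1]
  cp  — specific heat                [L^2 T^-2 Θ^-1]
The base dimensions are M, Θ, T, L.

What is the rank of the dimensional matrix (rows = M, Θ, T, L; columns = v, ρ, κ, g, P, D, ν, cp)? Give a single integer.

Dimensional matrix (M×Θ×T×L by v×ρ×κ×g×P×D×ν×cp):
  M: [ 0  1  1  0  1  0  0  0]
  Θ: [ 0  0  0  0  0  0  0 -1]
  T: [-1  0 -2 -2 -2  0 -1 -2]
  L: [ 1 -3 -1  1 -1  1  2  2]
Row reduction gives pivot columns v,ρ,g,cp; rank = 4

4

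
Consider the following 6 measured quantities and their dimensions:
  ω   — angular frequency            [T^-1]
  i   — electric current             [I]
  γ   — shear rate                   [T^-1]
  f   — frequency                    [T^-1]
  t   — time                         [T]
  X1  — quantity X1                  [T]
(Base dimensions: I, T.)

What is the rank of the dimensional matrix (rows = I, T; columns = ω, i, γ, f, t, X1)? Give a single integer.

Write exponents as rows I,T / cols ω,i,γ,f,t,X1:
  I: [ 0  1  0  0  0  0]
  T: [-1  0 -1 -1  1  1]
Echelon form has 2 nonzero rows (pivots: ω,i)

2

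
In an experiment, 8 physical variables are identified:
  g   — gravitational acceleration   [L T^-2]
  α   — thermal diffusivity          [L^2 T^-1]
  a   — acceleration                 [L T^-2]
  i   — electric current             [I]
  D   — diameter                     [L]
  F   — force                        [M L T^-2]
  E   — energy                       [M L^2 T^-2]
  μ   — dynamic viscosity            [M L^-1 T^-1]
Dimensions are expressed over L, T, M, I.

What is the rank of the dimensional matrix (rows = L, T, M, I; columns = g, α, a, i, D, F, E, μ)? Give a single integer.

4

Write exponents as rows L,T,M,I / cols g,α,a,i,D,F,E,μ:
  L: [ 1  2  1  0  1  1  2 -1]
  T: [-2 -1 -2  0  0 -2 -2 -1]
  M: [ 0  0  0  0  0  1  1  1]
  I: [ 0  0  0  1  0  0  0  0]
Echelon form has 4 nonzero rows (pivots: g,α,i,F)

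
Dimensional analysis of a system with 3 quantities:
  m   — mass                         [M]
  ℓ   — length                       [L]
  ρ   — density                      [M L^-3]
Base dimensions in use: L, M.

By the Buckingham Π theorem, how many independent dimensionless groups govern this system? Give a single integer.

Dimensional matrix (L×M by m×ℓ×ρ):
  L: [ 0  1 -3]
  M: [ 1  0  1]
RREF → pivots at {m,ℓ} ⇒ r = 2
n=3, r=2 ⇒ 1 dimensionless group

1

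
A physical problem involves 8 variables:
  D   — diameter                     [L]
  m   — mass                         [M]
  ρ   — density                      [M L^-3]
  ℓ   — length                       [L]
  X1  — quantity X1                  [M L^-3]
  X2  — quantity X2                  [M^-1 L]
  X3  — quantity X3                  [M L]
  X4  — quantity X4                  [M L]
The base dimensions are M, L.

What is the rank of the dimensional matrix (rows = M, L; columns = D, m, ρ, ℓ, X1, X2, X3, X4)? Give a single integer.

2

Dimensional matrix (M×L by D×m×ρ×ℓ×X1×X2×X3×X4):
  M: [ 0  1  1  0  1 -1  1  1]
  L: [ 1  0 -3  1 -3  1  1  1]
RREF → pivots at {D,m} ⇒ r = 2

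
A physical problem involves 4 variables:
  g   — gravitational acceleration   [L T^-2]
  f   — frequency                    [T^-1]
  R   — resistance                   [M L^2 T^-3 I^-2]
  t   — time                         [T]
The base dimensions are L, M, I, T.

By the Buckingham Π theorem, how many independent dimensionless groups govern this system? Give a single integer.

1

Exponent matrix [L,M,I,T] × [g,f,R,t]:
  L: [ 1  0  2  0]
  M: [ 0  0  1  0]
  I: [ 0  0 -2  0]
  T: [-2 -1 -3  1]
Row reduction gives pivot columns g,f,R; rank = 3
4 vars − rank 3 = 1 Π group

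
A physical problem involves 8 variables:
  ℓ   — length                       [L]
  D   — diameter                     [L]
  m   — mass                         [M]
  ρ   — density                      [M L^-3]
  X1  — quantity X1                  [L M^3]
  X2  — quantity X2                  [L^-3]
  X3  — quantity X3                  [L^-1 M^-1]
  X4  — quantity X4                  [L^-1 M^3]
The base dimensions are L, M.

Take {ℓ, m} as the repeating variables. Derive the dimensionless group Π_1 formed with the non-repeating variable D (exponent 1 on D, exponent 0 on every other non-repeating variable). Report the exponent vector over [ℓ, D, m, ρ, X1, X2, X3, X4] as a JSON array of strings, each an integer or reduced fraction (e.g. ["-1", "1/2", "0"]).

Dimensional matrix (L×M by ℓ×D×m×ρ×X1×X2×X3×X4):
  L: [ 1  1  0 -3  1 -3 -1 -1]
  M: [ 0  0  1  1  3  0 -1  3]
Echelon form has 2 nonzero rows (pivots: ℓ,m)
Repeat: ℓ,m; free: D,ρ,X1,X2,X3,X4
RREF:
  r0: [   1    1    0   -3    1   -3   -1   -1]
  r1: [   0    0    1    1    3    0   -1    3]
Fix exponent of D at 1, ρ at 0, X1 at 0, X2 at 0, X3 at 0, X4 at 0; solve each RREF row for its pivot's exponent:
  r0: exp(ℓ) + (1)·1 = 0 ⇒ exp(ℓ) = -1
  r1: exp(m) + (0)·1 = 0 ⇒ exp(m) = 0
Π_1 = ℓ^-1 · D

["-1", "1", "0", "0", "0", "0", "0", "0"]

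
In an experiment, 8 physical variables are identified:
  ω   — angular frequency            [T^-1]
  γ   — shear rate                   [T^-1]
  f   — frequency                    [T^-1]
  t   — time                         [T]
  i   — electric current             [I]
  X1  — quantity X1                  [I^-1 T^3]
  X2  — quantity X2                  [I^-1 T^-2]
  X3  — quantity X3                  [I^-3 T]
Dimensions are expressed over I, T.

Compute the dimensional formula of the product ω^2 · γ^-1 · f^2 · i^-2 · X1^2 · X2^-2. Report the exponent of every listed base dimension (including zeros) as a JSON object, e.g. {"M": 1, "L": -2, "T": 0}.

{"I": -2, "T": 7}

Exponent matrix [I,T] × [ω,γ,f,t,i,X1,X2,X3]:
  I: [ 0  0  0  0  1 -1 -1 -3]
  T: [-1 -1 -1  1  0  3 -2  1]
  [I]: (2)·0+(-1)·0+(2)·0+(-2)·1+(2)·-1+(-2)·-1 = -2
  [T]: (2)·-1+(-1)·-1+(2)·-1+(-2)·0+(2)·3+(-2)·-2 = 7
⇒ I^-2 T^7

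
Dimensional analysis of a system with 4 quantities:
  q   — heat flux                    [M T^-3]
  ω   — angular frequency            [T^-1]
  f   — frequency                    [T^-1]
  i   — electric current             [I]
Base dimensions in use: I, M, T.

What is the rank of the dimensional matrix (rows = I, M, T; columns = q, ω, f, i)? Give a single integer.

3

Dimensional matrix (I×M×T by q×ω×f×i):
  I: [ 0  0  0  1]
  M: [ 1  0  0  0]
  T: [-3 -1 -1  0]
Echelon form has 3 nonzero rows (pivots: q,ω,i)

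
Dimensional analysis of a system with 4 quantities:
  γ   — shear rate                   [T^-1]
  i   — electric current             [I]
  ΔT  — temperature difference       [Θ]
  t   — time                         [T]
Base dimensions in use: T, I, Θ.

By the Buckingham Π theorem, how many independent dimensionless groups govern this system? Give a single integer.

Exponent matrix [T,I,Θ] × [γ,i,ΔT,t]:
  T: [-1  0  0  1]
  I: [ 0  1  0  0]
  Θ: [ 0  0  1  0]
RREF → pivots at {γ,i,ΔT} ⇒ r = 3
Π count = n − r = 4 − 3 = 1

1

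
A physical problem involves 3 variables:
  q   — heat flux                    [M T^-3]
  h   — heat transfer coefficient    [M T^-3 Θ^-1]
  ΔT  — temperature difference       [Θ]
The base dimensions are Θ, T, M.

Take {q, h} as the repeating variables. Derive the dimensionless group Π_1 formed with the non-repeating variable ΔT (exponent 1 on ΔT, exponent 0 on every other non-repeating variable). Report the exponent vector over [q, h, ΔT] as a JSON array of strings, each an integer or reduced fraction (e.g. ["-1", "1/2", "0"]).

Write exponents as rows Θ,T,M / cols q,h,ΔT:
  Θ: [ 0 -1  1]
  T: [-3 -3  0]
  M: [ 1  1  0]
RREF → pivots at {q,h} ⇒ r = 2
Repeat: q,h; free: ΔT
RREF:
  r0: [   1    0    1]
  r1: [   0    1   -1]
  r2: [   0    0    0]
Fix exponent of ΔT at 1; solve each RREF row for its pivot's exponent:
  r0: exp(q) + (1)·1 = 0 ⇒ exp(q) = -1
  r1: exp(h) + (-1)·1 = 0 ⇒ exp(h) = 1
Π_1 = q^-1 · h · ΔT

["-1", "1", "1"]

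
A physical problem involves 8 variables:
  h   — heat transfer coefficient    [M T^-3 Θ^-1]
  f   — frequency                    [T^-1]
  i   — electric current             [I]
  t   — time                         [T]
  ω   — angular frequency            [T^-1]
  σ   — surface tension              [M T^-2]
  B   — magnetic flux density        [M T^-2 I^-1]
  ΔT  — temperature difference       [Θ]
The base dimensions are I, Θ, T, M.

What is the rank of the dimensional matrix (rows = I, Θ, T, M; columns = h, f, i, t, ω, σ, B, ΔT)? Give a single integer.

Write exponents as rows I,Θ,T,M / cols h,f,i,t,ω,σ,B,ΔT:
  I: [ 0  0  1  0  0  0 -1  0]
  Θ: [-1  0  0  0  0  0  0  1]
  T: [-3 -1  0  1 -1 -2 -2  0]
  M: [ 1  0  0  0  0  1  1  0]
RREF → pivots at {h,f,i,σ} ⇒ r = 4

4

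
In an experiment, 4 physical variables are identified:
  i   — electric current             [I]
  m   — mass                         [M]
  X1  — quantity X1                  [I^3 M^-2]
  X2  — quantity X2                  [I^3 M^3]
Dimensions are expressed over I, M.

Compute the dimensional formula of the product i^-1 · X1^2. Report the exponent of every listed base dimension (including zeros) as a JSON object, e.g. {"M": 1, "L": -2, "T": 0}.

Write exponents as rows I,M / cols i,m,X1,X2:
  I: [ 1  0  3  3]
  M: [ 0  1 -2  3]
  [I]: (-1)·1+(2)·3 = 5
  [M]: (-1)·0+(2)·-2 = -4
⇒ I^5 M^-4

{"I": 5, "M": -4}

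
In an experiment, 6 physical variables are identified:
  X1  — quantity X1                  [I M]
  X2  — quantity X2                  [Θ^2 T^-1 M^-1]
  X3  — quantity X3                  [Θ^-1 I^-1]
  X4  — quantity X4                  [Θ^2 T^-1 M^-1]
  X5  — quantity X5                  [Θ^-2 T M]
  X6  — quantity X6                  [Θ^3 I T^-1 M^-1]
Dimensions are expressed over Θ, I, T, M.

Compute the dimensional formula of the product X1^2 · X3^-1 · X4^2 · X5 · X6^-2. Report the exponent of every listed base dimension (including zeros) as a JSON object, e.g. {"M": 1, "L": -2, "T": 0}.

Write exponents as rows Θ,I,T,M / cols X1,X2,X3,X4,X5,X6:
  Θ: [ 0  2 -1  2 -2  3]
  I: [ 1  0 -1  0  0  1]
  T: [ 0 -1  0 -1  1 -1]
  M: [ 1 -1  0 -1  1 -1]
  [Θ]: (2)·0+(-1)·-1+(2)·2+(1)·-2+(-2)·3 = -3
  [I]: (2)·1+(-1)·-1+(2)·0+(1)·0+(-2)·1 = 1
  [T]: (2)·0+(-1)·0+(2)·-1+(1)·1+(-2)·-1 = 1
  [M]: (2)·1+(-1)·0+(2)·-1+(1)·1+(-2)·-1 = 3
⇒ Θ^-3 I T M^3

{"Θ": -3, "I": 1, "T": 1, "M": 3}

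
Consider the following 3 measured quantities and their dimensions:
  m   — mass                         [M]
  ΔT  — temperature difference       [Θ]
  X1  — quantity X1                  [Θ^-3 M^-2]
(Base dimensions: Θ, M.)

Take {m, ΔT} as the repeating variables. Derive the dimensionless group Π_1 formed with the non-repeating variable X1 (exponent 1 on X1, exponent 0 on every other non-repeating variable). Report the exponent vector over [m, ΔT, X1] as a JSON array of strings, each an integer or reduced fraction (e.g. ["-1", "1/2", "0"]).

["2", "3", "1"]

Write exponents as rows Θ,M / cols m,ΔT,X1:
  Θ: [ 0  1 -3]
  M: [ 1  0 -2]
RREF → pivots at {m,ΔT} ⇒ r = 2
Repeat: m,ΔT; free: X1
RREF:
  r0: [   1    0   -2]
  r1: [   0    1   -3]
Fix exponent of X1 at 1; solve each RREF row for its pivot's exponent:
  r0: exp(m) + (-2)·1 = 0 ⇒ exp(m) = 2
  r1: exp(ΔT) + (-3)·1 = 0 ⇒ exp(ΔT) = 3
Π_1 = m^2 · ΔT^3 · X1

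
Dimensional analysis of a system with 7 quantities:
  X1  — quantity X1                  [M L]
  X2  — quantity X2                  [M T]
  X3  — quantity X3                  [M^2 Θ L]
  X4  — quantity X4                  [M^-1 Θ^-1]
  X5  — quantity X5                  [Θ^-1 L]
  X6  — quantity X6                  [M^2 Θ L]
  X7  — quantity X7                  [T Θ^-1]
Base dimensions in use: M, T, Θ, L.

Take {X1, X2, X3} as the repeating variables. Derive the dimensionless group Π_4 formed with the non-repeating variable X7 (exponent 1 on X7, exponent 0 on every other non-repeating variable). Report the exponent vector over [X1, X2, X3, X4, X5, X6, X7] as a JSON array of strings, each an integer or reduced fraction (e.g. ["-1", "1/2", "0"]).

["-1", "-1", "1", "0", "0", "0", "1"]

Write exponents as rows M,T,Θ,L / cols X1,X2,X3,X4,X5,X6,X7:
  M: [ 1  1  2 -1  0  2  0]
  T: [ 0  1  0  0  0  0  1]
  Θ: [ 0  0  1 -1 -1  1 -1]
  L: [ 1  0  1  0  1  1  0]
Row reduction gives pivot columns X1,X2,X3; rank = 3
Pivot set = {X1,X2,X3}, free = {X4,X5,X6,X7}
RREF:
  r0: [   1    0    0    1    2    0    1]
  r1: [   0    1    0    0    0    0    1]
  r2: [   0    0    1   -1   -1    1   -1]
  r3: [   0    0    0    0    0    0    0]
Fix exponent of X7 at 1, X4 at 0, X5 at 0, X6 at 0; solve each RREF row for its pivot's exponent:
  r0: exp(X1) + (1)·1 = 0 ⇒ exp(X1) = -1
  r1: exp(X2) + (1)·1 = 0 ⇒ exp(X2) = -1
  r2: exp(X3) + (-1)·1 = 0 ⇒ exp(X3) = 1
Π_4 = X1^-1 · X2^-1 · X3 · X7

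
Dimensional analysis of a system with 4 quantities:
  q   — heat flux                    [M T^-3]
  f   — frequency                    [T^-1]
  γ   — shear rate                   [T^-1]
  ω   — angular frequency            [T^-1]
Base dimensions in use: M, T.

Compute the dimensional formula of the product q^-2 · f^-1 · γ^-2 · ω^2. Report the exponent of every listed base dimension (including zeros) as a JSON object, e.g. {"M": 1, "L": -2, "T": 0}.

Dimensional matrix (M×T by q×f×γ×ω):
  M: [ 1  0  0  0]
  T: [-3 -1 -1 -1]
  [M]: (-2)·1+(-1)·0+(-2)·0+(2)·0 = -2
  [T]: (-2)·-3+(-1)·-1+(-2)·-1+(2)·-1 = 7
⇒ M^-2 T^7

{"M": -2, "T": 7}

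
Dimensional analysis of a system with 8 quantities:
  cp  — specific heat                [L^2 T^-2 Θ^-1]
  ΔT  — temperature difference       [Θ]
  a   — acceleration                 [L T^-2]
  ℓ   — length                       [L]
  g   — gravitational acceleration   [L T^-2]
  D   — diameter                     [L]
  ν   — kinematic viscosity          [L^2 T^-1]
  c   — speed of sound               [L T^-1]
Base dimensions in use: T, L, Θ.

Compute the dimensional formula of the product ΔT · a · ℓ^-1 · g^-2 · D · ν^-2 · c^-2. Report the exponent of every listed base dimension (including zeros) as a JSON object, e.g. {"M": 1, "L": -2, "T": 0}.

Dimensional matrix (T×L×Θ by cp×ΔT×a×ℓ×g×D×ν×c):
  T: [-2  0 -2  0 -2  0 -1 -1]
  L: [ 2  0  1  1  1  1  2  1]
  Θ: [-1  1  0  0  0  0  0  0]
  [T]: (1)·0+(1)·-2+(-1)·0+(-2)·-2+(1)·0+(-2)·-1+(-2)·-1 = 6
  [L]: (1)·0+(1)·1+(-1)·1+(-2)·1+(1)·1+(-2)·2+(-2)·1 = -7
  [Θ]: (1)·1+(1)·0+(-1)·0+(-2)·0+(1)·0+(-2)·0+(-2)·0 = 1
⇒ T^6 L^-7 Θ

{"T": 6, "L": -7, "Θ": 1}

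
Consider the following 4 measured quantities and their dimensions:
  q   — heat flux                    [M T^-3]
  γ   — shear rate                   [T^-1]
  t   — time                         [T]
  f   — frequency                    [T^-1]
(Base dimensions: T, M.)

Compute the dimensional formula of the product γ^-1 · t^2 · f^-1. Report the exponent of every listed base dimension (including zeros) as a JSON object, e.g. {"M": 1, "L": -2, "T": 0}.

Dimensional matrix (T×M by q×γ×t×f):
  T: [-3 -1  1 -1]
  M: [ 1  0  0  0]
  [T]: (-1)·-1+(2)·1+(-1)·-1 = 4
  [M]: (-1)·0+(2)·0+(-1)·0 = 0
⇒ T^4

{"T": 4, "M": 0}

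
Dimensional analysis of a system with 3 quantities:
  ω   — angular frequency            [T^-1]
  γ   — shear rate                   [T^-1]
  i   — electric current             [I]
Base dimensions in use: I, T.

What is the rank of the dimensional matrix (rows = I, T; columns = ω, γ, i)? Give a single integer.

Exponent matrix [I,T] × [ω,γ,i]:
  I: [ 0  0  1]
  T: [-1 -1  0]
RREF → pivots at {ω,i} ⇒ r = 2

2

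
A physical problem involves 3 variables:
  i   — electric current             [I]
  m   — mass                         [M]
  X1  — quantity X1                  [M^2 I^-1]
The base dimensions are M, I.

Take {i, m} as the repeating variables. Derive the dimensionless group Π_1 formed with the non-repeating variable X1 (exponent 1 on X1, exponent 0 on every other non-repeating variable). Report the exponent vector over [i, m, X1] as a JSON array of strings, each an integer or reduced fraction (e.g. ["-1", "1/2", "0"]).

["1", "-2", "1"]

Dimensional matrix (M×I by i×m×X1):
  M: [ 0  1  2]
  I: [ 1  0 -1]
RREF → pivots at {i,m} ⇒ r = 2
Repeat: i,m; free: X1
RREF:
  r0: [   1    0   -1]
  r1: [   0    1    2]
Fix exponent of X1 at 1; solve each RREF row for its pivot's exponent:
  r0: exp(i) + (-1)·1 = 0 ⇒ exp(i) = 1
  r1: exp(m) + (2)·1 = 0 ⇒ exp(m) = -2
Π_1 = i · m^-2 · X1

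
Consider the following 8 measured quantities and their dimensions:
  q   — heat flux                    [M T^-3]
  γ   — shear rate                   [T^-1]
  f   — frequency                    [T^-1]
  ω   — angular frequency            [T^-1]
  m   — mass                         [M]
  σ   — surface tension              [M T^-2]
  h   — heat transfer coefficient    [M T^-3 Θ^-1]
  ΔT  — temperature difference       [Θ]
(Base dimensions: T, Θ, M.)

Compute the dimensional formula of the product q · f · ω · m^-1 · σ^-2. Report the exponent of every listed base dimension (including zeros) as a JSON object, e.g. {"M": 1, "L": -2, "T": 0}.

{"T": -1, "Θ": 0, "M": -2}

Write exponents as rows T,Θ,M / cols q,γ,f,ω,m,σ,h,ΔT:
  T: [-3 -1 -1 -1  0 -2 -3  0]
  Θ: [ 0  0  0  0  0  0 -1  1]
  M: [ 1  0  0  0  1  1  1  0]
  [T]: (1)·-3+(1)·-1+(1)·-1+(-1)·0+(-2)·-2 = -1
  [Θ]: (1)·0+(1)·0+(1)·0+(-1)·0+(-2)·0 = 0
  [M]: (1)·1+(1)·0+(1)·0+(-1)·1+(-2)·1 = -2
⇒ T^-1 M^-2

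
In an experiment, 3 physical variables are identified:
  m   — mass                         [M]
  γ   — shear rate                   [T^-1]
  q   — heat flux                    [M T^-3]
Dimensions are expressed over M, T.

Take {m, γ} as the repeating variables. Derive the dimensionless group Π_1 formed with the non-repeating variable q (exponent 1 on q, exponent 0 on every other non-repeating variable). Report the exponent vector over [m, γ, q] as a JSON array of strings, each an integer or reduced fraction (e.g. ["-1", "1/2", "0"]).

["-1", "-3", "1"]

Exponent matrix [M,T] × [m,γ,q]:
  M: [ 1  0  1]
  T: [ 0 -1 -3]
Row reduction gives pivot columns m,γ; rank = 2
Pivot set = {m,γ}, free = {q}
RREF:
  r0: [   1    0    1]
  r1: [   0    1    3]
Fix exponent of q at 1; solve each RREF row for its pivot's exponent:
  r0: exp(m) + (1)·1 = 0 ⇒ exp(m) = -1
  r1: exp(γ) + (3)·1 = 0 ⇒ exp(γ) = -3
Π_1 = m^-1 · γ^-3 · q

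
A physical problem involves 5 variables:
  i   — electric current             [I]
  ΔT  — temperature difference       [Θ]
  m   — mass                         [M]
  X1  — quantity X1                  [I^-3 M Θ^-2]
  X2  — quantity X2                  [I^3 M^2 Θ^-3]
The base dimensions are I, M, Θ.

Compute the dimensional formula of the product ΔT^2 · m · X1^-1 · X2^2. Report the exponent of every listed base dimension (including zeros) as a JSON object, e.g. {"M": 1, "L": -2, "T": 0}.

{"I": 9, "M": 4, "Θ": -2}

Write exponents as rows I,M,Θ / cols i,ΔT,m,X1,X2:
  I: [ 1  0  0 -3  3]
  M: [ 0  0  1  1  2]
  Θ: [ 0  1  0 -2 -3]
  [I]: (2)·0+(1)·0+(-1)·-3+(2)·3 = 9
  [M]: (2)·0+(1)·1+(-1)·1+(2)·2 = 4
  [Θ]: (2)·1+(1)·0+(-1)·-2+(2)·-3 = -2
⇒ I^9 M^4 Θ^-2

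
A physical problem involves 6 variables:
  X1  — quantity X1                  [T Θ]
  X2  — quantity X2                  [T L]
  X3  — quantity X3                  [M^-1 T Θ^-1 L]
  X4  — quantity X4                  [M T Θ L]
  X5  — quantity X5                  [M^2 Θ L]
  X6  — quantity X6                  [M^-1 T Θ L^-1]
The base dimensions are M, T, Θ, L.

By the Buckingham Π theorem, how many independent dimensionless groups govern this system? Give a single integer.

3

Exponent matrix [M,T,Θ,L] × [X1,X2,X3,X4,X5,X6]:
  M: [ 0  0 -1  1  2 -1]
  T: [ 1  1  1  1  0  1]
  Θ: [ 1  0 -1  1  1  1]
  L: [ 0  1  1  1  1 -1]
Row reduction gives pivot columns X1,X2,X3; rank = 3
6 vars − rank 3 = 3 Π groups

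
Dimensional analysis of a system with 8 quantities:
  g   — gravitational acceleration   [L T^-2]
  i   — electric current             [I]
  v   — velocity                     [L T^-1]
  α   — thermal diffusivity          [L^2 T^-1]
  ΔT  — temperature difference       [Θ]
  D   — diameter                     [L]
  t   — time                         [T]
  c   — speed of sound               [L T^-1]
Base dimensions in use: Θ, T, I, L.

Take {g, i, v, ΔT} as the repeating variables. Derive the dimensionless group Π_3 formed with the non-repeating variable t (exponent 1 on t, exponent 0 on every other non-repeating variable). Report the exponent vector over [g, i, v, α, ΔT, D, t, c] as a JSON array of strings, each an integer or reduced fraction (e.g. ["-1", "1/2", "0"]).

["1", "0", "-1", "0", "0", "0", "1", "0"]

Write exponents as rows Θ,T,I,L / cols g,i,v,α,ΔT,D,t,c:
  Θ: [ 0  0  0  0  1  0  0  0]
  T: [-2  0 -1 -1  0  0  1 -1]
  I: [ 0  1  0  0  0  0  0  0]
  L: [ 1  0  1  2  0  1  0  1]
Row reduction gives pivot columns g,i,v,ΔT; rank = 4
Repeat: g,i,v,ΔT; free: α,D,t,c
RREF:
  r0: [   1    0    0   -1    0   -1   -1    0]
  r1: [   0    1    0    0    0    0    0    0]
  r2: [   0    0    1    3    0    2    1    1]
  r3: [   0    0    0    0    1    0    0    0]
Fix exponent of t at 1, α at 0, D at 0, c at 0; solve each RREF row for its pivot's exponent:
  r0: exp(g) + (-1)·1 = 0 ⇒ exp(g) = 1
  r1: exp(i) + (0)·1 = 0 ⇒ exp(i) = 0
  r2: exp(v) + (1)·1 = 0 ⇒ exp(v) = -1
  r3: exp(ΔT) + (0)·1 = 0 ⇒ exp(ΔT) = 0
Π_3 = g · v^-1 · t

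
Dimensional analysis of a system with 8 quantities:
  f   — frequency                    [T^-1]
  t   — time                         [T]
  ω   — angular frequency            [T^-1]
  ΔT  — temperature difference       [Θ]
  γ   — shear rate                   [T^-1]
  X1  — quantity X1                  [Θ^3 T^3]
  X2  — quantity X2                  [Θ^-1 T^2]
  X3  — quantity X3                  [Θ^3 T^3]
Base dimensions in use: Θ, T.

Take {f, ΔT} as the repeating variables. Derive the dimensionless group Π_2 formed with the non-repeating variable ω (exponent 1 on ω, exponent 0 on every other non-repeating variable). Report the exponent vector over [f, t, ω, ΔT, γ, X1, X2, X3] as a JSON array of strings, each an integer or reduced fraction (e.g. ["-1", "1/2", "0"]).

["-1", "0", "1", "0", "0", "0", "0", "0"]

Dimensional matrix (Θ×T by f×t×ω×ΔT×γ×X1×X2×X3):
  Θ: [ 0  0  0  1  0  3 -1  3]
  T: [-1  1 -1  0 -1  3  2  3]
RREF → pivots at {f,ΔT} ⇒ r = 2
Repeat: f,ΔT; free: t,ω,γ,X1,X2,X3
RREF:
  r0: [   1   -1    1    0    1   -3   -2   -3]
  r1: [   0    0    0    1    0    3   -1    3]
Fix exponent of ω at 1, t at 0, γ at 0, X1 at 0, X2 at 0, X3 at 0; solve each RREF row for its pivot's exponent:
  r0: exp(f) + (1)·1 = 0 ⇒ exp(f) = -1
  r1: exp(ΔT) + (0)·1 = 0 ⇒ exp(ΔT) = 0
Π_2 = f^-1 · ω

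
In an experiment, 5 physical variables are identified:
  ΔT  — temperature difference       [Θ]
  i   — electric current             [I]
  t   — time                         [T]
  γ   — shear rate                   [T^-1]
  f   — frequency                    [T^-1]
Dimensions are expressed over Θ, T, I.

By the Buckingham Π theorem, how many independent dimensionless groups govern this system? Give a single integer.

Dimensional matrix (Θ×T×I by ΔT×i×t×γ×f):
  Θ: [ 1  0  0  0  0]
  T: [ 0  0  1 -1 -1]
  I: [ 0  1  0  0  0]
Echelon form has 3 nonzero rows (pivots: ΔT,i,t)
n=5, r=3 ⇒ 2 dimensionless groups

2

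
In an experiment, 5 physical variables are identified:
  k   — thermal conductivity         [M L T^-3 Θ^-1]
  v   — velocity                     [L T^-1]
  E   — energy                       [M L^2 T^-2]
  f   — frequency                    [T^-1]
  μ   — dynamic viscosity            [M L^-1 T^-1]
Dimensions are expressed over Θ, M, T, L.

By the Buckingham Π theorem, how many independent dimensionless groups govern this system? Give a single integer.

Dimensional matrix (Θ×M×T×L by k×v×E×f×μ):
  Θ: [-1  0  0  0  0]
  M: [ 1  0  1  0  1]
  T: [-3 -1 -2 -1 -1]
  L: [ 1  1  2  0 -1]
Echelon form has 4 nonzero rows (pivots: k,v,E,f)
Π count = n − r = 5 − 4 = 1

1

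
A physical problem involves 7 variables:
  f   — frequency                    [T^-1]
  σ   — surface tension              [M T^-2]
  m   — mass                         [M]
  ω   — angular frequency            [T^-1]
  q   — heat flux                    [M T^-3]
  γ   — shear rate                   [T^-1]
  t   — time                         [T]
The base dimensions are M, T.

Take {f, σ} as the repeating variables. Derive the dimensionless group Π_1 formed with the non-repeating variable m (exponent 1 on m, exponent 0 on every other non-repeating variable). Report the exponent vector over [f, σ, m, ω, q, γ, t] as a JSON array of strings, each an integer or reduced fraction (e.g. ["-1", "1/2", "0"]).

Dimensional matrix (M×T by f×σ×m×ω×q×γ×t):
  M: [ 0  1  1  0  1  0  0]
  T: [-1 -2  0 -1 -3 -1  1]
Row reduction gives pivot columns f,σ; rank = 2
Pivot set = {f,σ}, free = {m,ω,q,γ,t}
RREF:
  r0: [   1    0   -2    1    1    1   -1]
  r1: [   0    1    1    0    1    0    0]
Fix exponent of m at 1, ω at 0, q at 0, γ at 0, t at 0; solve each RREF row for its pivot's exponent:
  r0: exp(f) + (-2)·1 = 0 ⇒ exp(f) = 2
  r1: exp(σ) + (1)·1 = 0 ⇒ exp(σ) = -1
Π_1 = f^2 · σ^-1 · m

["2", "-1", "1", "0", "0", "0", "0"]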